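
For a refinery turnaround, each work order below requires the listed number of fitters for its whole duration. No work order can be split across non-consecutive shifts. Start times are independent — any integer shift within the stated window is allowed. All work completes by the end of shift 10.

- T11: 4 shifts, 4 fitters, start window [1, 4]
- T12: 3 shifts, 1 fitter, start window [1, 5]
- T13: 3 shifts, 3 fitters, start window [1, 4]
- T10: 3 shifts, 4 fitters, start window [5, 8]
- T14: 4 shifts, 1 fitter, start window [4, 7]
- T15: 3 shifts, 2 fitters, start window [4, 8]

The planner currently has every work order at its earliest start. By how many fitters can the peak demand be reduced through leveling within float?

2

Early-start peak: s1:8  s2:8  s3:8  s4:7  s5:7  s6:7  s7:5  s8:0  s9:0  s10:0 ⇒ 8.
Leveled (T11@4, T12@1, T13@1, T10@8, T14@4, T15@8): s1:4  s2:4  s3:4  s4:5  s5:5  s6:5  s7:5  s8:6  s9:6  s10:6 ⇒ 6.
Reduction 8 − 6 = 2.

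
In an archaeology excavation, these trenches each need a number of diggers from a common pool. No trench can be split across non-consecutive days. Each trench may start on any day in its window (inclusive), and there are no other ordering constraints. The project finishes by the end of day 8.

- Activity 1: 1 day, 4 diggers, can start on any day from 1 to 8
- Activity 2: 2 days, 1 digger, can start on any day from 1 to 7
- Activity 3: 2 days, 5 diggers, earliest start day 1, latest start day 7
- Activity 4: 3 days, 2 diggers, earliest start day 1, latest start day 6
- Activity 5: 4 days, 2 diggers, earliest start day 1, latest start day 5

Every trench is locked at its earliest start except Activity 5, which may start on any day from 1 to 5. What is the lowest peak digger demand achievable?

Activity 5@1: d1:14  d2:10  d3:4  d4:2  d5:0  d6:0  d7:0  d8:0 → peak 14
Activity 5@2: d1:12  d2:10  d3:4  d4:2  d5:2  d6:0  d7:0  d8:0 → peak 12
Activity 5@3: d1:12  d2:8  d3:4  d4:2  d5:2  d6:2  d7:0  d8:0 → peak 12
Activity 5@4: d1:12  d2:8  d3:2  d4:2  d5:2  d6:2  d7:2  d8:0 → peak 12
Activity 5@5: d1:12  d2:8  d3:2  d4:0  d5:2  d6:2  d7:2  d8:2 → peak 12
Best is Activity 5@2, peak 12.

12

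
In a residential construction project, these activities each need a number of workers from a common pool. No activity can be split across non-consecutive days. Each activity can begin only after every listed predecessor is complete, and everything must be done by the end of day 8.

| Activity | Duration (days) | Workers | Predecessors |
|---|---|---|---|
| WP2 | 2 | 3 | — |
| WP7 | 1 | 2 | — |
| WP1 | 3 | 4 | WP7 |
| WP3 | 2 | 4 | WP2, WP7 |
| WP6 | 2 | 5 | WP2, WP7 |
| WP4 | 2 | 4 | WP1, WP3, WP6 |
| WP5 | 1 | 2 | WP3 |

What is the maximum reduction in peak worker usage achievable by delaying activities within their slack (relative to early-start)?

Early-start peak: d1:5  d2:7  d3:13  d4:13  d5:6  d6:4  d7:0  d8:0 ⇒ 13.
Leveled (WP2@1, WP7@1, WP1@2, WP3@3, WP6@5, WP4@7, WP5@5): d1:5  d2:7  d3:8  d4:8  d5:7  d6:5  d7:4  d8:4 ⇒ 8.
Reduction 13 − 8 = 5.

5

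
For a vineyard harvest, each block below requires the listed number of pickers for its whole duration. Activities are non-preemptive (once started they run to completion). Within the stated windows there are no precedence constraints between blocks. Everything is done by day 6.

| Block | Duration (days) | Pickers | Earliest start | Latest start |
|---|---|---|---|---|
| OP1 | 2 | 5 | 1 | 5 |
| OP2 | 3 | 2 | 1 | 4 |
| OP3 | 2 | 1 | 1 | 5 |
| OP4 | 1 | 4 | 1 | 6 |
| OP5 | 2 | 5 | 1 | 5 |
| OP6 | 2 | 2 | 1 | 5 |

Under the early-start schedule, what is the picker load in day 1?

19

At early start, day 1 has: OP1, OP2, OP3, OP4, OP5, OP6.
Demand: 5 + 2 + 1 + 4 + 5 + 2 = 19.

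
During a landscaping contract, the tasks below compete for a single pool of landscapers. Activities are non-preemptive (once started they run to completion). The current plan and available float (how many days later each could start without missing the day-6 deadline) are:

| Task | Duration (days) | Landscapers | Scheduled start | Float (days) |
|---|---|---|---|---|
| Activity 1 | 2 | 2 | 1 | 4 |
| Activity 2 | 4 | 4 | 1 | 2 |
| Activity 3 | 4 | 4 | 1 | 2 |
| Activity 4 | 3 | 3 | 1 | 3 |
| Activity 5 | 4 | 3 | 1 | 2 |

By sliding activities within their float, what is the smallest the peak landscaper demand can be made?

Early-start (Activity 1@1, Activity 2@1, Activity 3@1, Activity 4@1, Activity 5@1) gives peak 16: d1:16  d2:16  d3:14  d4:11  d5:0  d6:0.
Shift Activity 5→3.
Schedule Activity 1@1, Activity 2@1, Activity 3@1, Activity 4@1, Activity 5@3: d1:13  d2:13  d3:14  d4:11  d5:3  d6:3 — peak 14.

14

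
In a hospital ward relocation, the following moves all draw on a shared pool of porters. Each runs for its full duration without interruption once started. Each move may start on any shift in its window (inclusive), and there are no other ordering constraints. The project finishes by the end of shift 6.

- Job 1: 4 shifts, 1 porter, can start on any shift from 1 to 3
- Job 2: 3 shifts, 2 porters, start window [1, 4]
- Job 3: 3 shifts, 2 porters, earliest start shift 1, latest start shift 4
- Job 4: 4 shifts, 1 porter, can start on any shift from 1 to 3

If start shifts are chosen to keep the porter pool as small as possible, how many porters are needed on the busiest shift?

4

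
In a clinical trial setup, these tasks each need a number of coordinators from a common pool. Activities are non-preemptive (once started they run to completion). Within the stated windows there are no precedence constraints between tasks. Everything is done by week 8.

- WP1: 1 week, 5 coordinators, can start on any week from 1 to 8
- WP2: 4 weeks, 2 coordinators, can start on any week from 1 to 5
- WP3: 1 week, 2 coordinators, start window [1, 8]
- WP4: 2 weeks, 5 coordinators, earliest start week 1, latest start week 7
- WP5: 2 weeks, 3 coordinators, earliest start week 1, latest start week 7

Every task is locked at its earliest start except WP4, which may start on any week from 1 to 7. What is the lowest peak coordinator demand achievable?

12

WP4@1: w1:17  w2:10  w3:2  w4:2  w5:0  w6:0  w7:0  w8:0 → peak 17
WP4@2: w1:12  w2:10  w3:7  w4:2  w5:0  w6:0  w7:0  w8:0 → peak 12
WP4@3: w1:12  w2:5  w3:7  w4:7  w5:0  w6:0  w7:0  w8:0 → peak 12
WP4@4: w1:12  w2:5  w3:2  w4:7  w5:5  w6:0  w7:0  w8:0 → peak 12
WP4@5: w1:12  w2:5  w3:2  w4:2  w5:5  w6:5  w7:0  w8:0 → peak 12
WP4@6: w1:12  w2:5  w3:2  w4:2  w5:0  w6:5  w7:5  w8:0 → peak 12
WP4@7: w1:12  w2:5  w3:2  w4:2  w5:0  w6:0  w7:5  w8:5 → peak 12
Best is WP4@2, peak 12.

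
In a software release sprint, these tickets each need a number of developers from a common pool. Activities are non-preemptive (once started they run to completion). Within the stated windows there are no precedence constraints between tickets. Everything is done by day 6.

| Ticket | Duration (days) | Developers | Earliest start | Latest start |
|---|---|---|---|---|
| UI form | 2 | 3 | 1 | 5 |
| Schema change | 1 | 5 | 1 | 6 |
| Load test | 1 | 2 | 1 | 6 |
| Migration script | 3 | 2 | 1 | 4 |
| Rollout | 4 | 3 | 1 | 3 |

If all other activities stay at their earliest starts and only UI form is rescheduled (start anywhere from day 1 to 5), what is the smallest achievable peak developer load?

12

UI form@1: d1:15  d2:8  d3:5  d4:3  d5:0  d6:0 → peak 15
UI form@2: d1:12  d2:8  d3:8  d4:3  d5:0  d6:0 → peak 12
UI form@3: d1:12  d2:5  d3:8  d4:6  d5:0  d6:0 → peak 12
UI form@4: d1:12  d2:5  d3:5  d4:6  d5:3  d6:0 → peak 12
UI form@5: d1:12  d2:5  d3:5  d4:3  d5:3  d6:3 → peak 12
Best is UI form@2, peak 12.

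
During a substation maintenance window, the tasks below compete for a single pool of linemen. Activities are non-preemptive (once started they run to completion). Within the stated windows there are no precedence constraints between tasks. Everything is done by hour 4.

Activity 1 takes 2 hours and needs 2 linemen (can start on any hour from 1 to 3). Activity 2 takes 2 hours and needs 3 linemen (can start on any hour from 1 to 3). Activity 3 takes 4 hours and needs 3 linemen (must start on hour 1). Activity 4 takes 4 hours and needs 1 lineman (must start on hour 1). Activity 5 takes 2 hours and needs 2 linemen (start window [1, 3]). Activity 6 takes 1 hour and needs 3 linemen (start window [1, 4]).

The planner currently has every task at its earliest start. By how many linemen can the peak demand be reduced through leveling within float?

5

Early-start peak: h1:14  h2:11  h3:4  h4:4 ⇒ 14.
Leveled (Activity 1@1, Activity 2@1, Activity 3@1, Activity 4@1, Activity 5@3, Activity 6@3): h1:9  h2:9  h3:9  h4:6 ⇒ 9.
Reduction 14 − 9 = 5.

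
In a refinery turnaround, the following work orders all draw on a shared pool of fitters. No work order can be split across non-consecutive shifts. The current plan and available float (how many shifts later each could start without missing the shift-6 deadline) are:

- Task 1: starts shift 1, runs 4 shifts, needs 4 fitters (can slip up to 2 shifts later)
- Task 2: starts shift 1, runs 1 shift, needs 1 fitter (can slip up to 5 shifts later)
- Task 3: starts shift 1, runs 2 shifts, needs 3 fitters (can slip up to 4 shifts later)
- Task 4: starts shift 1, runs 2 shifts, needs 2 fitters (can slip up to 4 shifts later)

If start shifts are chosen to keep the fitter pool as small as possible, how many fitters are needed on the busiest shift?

5

Early-start (Task 1@1, Task 2@1, Task 3@1, Task 4@1) gives peak 10: s1:10  s2:9  s3:4  s4:4  s5:0  s6:0.
Shift Task 3→5, Task 4→5.
Schedule Task 1@1, Task 2@1, Task 3@5, Task 4@5: s1:5  s2:4  s3:4  s4:4  s5:5  s6:5 — peak 5.
Total fitter-shifts = 27 over 6 shifts ⇒ peak ≥ ⌈27/6⌉ = 5, so 5 is optimal.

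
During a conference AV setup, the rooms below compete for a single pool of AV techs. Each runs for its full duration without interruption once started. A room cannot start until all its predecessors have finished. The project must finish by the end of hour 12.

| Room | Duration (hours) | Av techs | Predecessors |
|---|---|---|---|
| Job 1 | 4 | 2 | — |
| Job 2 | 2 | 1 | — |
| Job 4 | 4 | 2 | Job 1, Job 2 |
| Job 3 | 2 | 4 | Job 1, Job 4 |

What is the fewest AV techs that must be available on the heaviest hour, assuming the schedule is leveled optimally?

4

Schedule Job 1@1, Job 2@1, Job 4@5, Job 3@9: h1:3  h2:3  h3:2  h4:2  h5:2  h6:2  h7:2  h8:2  h9:4  h10:4  h11:0  h12:0 — peak 4.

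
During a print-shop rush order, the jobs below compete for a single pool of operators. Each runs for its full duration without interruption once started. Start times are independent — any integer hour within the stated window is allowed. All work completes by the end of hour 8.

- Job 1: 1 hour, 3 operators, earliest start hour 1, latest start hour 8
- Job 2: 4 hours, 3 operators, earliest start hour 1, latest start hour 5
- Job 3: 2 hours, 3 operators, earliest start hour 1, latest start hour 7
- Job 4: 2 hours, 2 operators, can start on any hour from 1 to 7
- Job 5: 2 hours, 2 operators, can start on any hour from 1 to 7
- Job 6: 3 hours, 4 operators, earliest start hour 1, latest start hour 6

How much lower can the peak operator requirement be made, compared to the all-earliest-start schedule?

11

Early-start peak: h1:17  h2:14  h3:7  h4:3  h5:0  h6:0  h7:0  h8:0 ⇒ 17.
Leveled (Job 1@1, Job 2@1, Job 3@2, Job 4@4, Job 5@5, Job 6@6): h1:6  h2:6  h3:6  h4:5  h5:4  h6:6  h7:4  h8:4 ⇒ 6.
Reduction 17 − 6 = 11.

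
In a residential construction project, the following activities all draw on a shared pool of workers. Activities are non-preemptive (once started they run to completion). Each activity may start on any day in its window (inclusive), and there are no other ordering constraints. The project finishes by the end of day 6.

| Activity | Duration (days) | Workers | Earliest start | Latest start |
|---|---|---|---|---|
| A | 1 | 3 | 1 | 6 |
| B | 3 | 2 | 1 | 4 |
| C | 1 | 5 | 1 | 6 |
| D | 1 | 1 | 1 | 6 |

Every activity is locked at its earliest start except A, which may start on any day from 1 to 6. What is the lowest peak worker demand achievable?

8

A@1: d1:11  d2:2  d3:2  d4:0  d5:0  d6:0 → peak 11
A@2: d1:8  d2:5  d3:2  d4:0  d5:0  d6:0 → peak 8
A@3: d1:8  d2:2  d3:5  d4:0  d5:0  d6:0 → peak 8
A@4: d1:8  d2:2  d3:2  d4:3  d5:0  d6:0 → peak 8
A@5: d1:8  d2:2  d3:2  d4:0  d5:3  d6:0 → peak 8
A@6: d1:8  d2:2  d3:2  d4:0  d5:0  d6:3 → peak 8
Best is A@2, peak 8.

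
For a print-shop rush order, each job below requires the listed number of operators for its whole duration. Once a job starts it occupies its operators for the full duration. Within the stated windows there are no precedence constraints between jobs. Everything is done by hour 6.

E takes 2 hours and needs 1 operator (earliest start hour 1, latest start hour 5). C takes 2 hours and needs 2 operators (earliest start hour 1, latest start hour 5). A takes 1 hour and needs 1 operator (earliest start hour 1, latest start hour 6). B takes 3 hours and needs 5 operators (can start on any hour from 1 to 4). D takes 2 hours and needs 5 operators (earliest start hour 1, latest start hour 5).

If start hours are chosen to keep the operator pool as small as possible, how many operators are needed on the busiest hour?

7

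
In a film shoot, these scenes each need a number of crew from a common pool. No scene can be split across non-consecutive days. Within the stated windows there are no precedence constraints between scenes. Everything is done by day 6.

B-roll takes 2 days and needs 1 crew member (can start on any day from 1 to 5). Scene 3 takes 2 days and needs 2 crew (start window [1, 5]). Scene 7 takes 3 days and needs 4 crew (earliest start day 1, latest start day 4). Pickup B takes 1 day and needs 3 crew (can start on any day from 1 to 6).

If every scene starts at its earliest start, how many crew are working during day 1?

At early start, day 1 has: B-roll, Scene 3, Scene 7, Pickup B.
Demand: 1 + 2 + 4 + 3 = 10.

10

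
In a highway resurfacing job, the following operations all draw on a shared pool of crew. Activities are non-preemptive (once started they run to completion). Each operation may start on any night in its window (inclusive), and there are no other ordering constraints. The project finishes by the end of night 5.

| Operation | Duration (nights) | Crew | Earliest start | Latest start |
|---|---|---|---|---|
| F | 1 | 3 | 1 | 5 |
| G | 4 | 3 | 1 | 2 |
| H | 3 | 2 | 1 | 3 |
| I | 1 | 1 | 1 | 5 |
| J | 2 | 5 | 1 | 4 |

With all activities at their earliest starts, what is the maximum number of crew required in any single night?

14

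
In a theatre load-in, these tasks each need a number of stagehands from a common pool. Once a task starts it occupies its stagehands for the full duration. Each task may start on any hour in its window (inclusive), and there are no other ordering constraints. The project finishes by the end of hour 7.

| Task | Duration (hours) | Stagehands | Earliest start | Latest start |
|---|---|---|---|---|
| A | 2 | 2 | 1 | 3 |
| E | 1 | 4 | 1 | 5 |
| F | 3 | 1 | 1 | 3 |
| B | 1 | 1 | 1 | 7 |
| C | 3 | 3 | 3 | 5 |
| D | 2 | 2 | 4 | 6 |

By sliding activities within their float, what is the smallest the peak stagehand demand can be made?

5

Early-start (A@1, E@1, F@1, B@1, C@3, D@4) gives peak 8: h1:8  h2:3  h3:4  h4:5  h5:5  h6:0  h7:0.
Shift E→3, C→4.
Schedule A@1, E@3, F@1, B@1, C@4, D@4: h1:4  h2:3  h3:5  h4:5  h5:5  h6:3  h7:0 — peak 5.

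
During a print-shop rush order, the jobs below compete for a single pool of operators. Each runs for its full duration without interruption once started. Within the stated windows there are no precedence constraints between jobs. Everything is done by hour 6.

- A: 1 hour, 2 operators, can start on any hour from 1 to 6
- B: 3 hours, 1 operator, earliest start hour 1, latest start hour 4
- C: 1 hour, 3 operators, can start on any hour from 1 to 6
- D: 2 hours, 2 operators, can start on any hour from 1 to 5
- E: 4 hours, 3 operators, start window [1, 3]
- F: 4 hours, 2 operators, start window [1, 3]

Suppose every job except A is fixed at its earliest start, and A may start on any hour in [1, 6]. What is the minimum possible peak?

A@1: h1:13  h2:8  h3:6  h4:5  h5:0  h6:0 → peak 13
A@2: h1:11  h2:10  h3:6  h4:5  h5:0  h6:0 → peak 11
A@3: h1:11  h2:8  h3:8  h4:5  h5:0  h6:0 → peak 11
A@4: h1:11  h2:8  h3:6  h4:7  h5:0  h6:0 → peak 11
A@5: h1:11  h2:8  h3:6  h4:5  h5:2  h6:0 → peak 11
A@6: h1:11  h2:8  h3:6  h4:5  h5:0  h6:2 → peak 11
Best is A@2, peak 11.

11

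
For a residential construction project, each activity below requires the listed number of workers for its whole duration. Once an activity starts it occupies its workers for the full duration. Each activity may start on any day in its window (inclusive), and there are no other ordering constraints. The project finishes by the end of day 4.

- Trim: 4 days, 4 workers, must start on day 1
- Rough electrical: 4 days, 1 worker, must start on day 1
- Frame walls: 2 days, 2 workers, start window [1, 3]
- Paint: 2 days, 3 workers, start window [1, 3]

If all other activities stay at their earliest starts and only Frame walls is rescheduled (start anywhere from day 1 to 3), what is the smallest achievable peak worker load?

8

Frame walls@1: d1:10  d2:10  d3:5  d4:5 → peak 10
Frame walls@2: d1:8  d2:10  d3:7  d4:5 → peak 10
Frame walls@3: d1:8  d2:8  d3:7  d4:7 → peak 8
Best is Frame walls@3, peak 8.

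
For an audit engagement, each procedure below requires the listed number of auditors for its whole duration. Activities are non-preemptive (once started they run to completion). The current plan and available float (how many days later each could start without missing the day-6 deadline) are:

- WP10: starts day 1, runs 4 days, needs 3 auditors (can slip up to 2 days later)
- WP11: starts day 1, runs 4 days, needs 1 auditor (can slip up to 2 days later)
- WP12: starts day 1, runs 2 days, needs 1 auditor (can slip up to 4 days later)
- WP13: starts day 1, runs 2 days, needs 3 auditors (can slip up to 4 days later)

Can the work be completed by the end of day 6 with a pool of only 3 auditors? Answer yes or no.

Total auditor-days = 24; over 6 days the average is 24/6 > 3, so some day must exceed 3.

no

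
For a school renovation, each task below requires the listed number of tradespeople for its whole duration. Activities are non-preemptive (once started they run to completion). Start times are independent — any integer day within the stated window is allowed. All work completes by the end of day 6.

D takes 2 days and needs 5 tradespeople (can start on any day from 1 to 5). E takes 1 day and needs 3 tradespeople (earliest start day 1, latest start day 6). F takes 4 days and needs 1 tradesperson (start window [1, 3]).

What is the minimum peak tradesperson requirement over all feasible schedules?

Early-start (D@1, E@1, F@1) gives peak 9: d1:9  d2:6  d3:1  d4:1  d5:0  d6:0.
Shift E→3, F→3.
Schedule D@1, E@3, F@3: d1:5  d2:5  d3:4  d4:1  d5:1  d6:1 — peak 5.

5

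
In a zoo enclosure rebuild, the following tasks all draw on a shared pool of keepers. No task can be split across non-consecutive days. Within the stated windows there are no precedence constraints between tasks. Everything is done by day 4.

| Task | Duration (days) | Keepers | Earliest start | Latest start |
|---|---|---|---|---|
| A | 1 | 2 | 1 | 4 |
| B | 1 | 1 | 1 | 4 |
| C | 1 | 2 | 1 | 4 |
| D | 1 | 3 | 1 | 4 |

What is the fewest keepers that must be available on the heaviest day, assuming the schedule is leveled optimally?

3

Early-start (A@1, B@1, C@1, D@1) gives peak 8: d1:8  d2:0  d3:0  d4:0.
Shift C→2, D→3.
Schedule A@1, B@1, C@2, D@3: d1:3  d2:2  d3:3  d4:0 — peak 3.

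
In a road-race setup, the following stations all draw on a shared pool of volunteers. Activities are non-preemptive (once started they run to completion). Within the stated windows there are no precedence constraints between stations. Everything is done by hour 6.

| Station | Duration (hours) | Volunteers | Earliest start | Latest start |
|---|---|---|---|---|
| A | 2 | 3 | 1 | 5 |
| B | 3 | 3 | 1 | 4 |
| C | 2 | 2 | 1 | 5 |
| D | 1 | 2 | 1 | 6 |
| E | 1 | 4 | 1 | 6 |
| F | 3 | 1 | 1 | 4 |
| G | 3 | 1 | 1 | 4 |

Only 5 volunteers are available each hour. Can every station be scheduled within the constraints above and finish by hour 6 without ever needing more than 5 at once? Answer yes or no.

Total volunteer-hours = 31; over 6 hours the average is 31/6 > 5, so some hour must exceed 5.

no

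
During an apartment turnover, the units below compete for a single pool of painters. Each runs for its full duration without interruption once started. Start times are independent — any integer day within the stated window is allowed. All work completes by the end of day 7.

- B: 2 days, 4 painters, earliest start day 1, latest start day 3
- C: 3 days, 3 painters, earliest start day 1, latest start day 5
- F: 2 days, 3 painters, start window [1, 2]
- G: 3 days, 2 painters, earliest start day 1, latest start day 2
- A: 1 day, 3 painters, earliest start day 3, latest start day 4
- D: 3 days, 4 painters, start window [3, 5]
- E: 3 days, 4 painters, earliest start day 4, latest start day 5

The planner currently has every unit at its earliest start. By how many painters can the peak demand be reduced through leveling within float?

3

Early-start peak: d1:12  d2:12  d3:12  d4:8  d5:8  d6:4  d7:0 ⇒ 12.
Leveled (B@3, C@1, F@1, G@1, A@4, D@5, E@5): d1:8  d2:8  d3:9  d4:7  d5:8  d6:8  d7:8 ⇒ 9.
Reduction 12 − 9 = 3.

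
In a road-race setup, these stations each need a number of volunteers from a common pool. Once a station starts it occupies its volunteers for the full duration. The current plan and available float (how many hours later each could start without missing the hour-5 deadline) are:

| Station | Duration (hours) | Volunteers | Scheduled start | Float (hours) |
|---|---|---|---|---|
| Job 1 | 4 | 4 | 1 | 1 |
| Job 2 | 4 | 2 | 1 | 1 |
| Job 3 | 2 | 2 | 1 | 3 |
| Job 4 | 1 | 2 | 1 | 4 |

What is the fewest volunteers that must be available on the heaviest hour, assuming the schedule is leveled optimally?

Early-start (Job 1@1, Job 2@1, Job 3@1, Job 4@1) gives peak 10: h1:10  h2:8  h3:6  h4:6  h5:0.
Shift Job 4→3.
Schedule Job 1@1, Job 2@1, Job 3@1, Job 4@3: h1:8  h2:8  h3:8  h4:6  h5:0 — peak 8.

8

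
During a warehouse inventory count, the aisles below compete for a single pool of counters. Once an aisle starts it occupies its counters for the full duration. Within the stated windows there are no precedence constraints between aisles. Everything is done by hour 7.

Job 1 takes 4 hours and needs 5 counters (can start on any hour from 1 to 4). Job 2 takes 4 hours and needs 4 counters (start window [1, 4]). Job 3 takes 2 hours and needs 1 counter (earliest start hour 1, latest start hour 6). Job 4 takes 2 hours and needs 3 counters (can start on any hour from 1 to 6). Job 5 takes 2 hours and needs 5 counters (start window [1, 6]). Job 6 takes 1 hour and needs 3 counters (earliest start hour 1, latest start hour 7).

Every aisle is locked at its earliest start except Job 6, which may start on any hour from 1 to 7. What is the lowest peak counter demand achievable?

18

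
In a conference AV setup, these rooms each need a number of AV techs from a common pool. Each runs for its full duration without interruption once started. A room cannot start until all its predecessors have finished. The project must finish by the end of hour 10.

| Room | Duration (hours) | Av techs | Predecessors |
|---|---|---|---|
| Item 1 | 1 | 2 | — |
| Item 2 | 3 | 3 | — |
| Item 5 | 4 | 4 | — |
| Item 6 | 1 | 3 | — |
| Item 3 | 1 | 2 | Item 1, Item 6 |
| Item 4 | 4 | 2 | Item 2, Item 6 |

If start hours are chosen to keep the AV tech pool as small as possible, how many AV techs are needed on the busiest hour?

6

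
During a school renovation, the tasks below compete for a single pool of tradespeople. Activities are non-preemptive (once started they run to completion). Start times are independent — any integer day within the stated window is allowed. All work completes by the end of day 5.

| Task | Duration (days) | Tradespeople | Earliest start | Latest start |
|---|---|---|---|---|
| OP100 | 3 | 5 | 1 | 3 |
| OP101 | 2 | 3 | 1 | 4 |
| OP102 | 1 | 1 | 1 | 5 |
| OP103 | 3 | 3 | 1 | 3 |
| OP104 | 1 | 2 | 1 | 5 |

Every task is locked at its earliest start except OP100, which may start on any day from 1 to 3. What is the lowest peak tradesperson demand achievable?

OP100@1: d1:14  d2:11  d3:8  d4:0  d5:0 → peak 14
OP100@2: d1:9  d2:11  d3:8  d4:5  d5:0 → peak 11
OP100@3: d1:9  d2:6  d3:8  d4:5  d5:5 → peak 9
Best is OP100@3, peak 9.

9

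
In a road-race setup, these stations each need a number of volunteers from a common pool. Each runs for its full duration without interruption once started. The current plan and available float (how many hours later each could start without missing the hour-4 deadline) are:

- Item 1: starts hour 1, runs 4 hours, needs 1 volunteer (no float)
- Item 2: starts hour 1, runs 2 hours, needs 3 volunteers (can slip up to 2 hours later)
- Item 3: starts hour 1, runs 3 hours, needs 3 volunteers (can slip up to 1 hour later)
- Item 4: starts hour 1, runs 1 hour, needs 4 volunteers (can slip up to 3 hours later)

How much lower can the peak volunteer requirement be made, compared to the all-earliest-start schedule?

4

Early-start peak: h1:11  h2:7  h3:4  h4:1 ⇒ 11.
Leveled (Item 1@1, Item 2@1, Item 3@1, Item 4@4): h1:7  h2:7  h3:4  h4:5 ⇒ 7.
Reduction 11 − 7 = 4.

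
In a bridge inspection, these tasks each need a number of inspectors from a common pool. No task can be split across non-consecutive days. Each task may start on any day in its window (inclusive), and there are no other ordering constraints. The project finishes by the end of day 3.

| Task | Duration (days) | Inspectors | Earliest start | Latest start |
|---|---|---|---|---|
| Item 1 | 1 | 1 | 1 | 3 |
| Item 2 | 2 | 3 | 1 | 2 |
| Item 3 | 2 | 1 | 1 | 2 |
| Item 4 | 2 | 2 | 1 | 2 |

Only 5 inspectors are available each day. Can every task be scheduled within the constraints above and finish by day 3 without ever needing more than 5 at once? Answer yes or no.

The minimum achievable peak is 6; 5 < 6, so no feasible schedule stays within the cap.

no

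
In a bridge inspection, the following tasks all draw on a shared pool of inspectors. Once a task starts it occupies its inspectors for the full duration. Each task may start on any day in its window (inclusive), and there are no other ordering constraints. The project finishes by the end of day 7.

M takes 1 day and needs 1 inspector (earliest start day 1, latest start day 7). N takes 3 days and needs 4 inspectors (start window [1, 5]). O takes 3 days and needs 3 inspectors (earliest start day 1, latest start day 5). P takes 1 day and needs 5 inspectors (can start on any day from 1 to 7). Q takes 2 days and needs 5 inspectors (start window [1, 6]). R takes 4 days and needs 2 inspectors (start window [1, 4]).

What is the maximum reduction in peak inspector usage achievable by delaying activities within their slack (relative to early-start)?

Early-start peak: d1:20  d2:14  d3:9  d4:2  d5:0  d6:0  d7:0 ⇒ 20.
Leveled (M@1, N@1, O@2, P@5, Q@6, R@4): d1:5  d2:7  d3:7  d4:5  d5:7  d6:7  d7:7 ⇒ 7.
Reduction 20 − 7 = 13.

13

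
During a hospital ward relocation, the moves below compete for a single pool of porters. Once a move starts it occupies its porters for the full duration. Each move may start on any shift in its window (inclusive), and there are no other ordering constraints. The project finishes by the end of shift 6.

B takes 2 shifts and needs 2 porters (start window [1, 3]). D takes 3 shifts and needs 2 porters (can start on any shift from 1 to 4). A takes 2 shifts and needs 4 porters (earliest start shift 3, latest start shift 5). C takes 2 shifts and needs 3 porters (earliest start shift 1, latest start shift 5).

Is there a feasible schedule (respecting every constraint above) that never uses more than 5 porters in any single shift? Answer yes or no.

yes

Schedule B@1, D@1, A@5, C@3: s1:4  s2:4  s3:5  s4:3  s5:4  s6:4 — peak 5 ≤ 5.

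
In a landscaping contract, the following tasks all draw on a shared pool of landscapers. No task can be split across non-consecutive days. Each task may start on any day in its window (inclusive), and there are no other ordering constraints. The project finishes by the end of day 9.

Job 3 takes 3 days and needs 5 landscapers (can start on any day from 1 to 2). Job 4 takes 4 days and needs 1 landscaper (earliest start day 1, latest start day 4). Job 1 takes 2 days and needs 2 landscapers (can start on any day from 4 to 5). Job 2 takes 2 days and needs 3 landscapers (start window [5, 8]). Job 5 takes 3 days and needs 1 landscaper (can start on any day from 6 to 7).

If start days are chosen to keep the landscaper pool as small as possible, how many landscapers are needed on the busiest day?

5

Early-start (Job 3@1, Job 4@1, Job 1@4, Job 2@5, Job 5@6) gives peak 6: d1:6  d2:6  d3:6  d4:3  d5:5  d6:4  d7:1  d8:1  d9:0.
Shift Job 4→4, Job 2→6.
Schedule Job 3@1, Job 4@4, Job 1@4, Job 2@6, Job 5@6: d1:5  d2:5  d3:5  d4:3  d5:3  d6:5  d7:5  d8:1  d9:0 — peak 5.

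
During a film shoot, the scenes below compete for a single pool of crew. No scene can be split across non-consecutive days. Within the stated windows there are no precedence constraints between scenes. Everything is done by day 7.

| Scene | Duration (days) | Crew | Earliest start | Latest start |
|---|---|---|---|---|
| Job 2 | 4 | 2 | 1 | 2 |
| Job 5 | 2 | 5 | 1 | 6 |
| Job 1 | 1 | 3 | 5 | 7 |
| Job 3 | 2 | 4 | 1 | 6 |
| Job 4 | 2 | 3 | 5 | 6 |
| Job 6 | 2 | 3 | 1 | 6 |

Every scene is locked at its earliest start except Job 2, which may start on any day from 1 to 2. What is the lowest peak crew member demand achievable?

14

Job 2@1: d1:14  d2:14  d3:2  d4:2  d5:6  d6:3  d7:0 → peak 14
Job 2@2: d1:12  d2:14  d3:2  d4:2  d5:8  d6:3  d7:0 → peak 14
Best is Job 2@1, peak 14.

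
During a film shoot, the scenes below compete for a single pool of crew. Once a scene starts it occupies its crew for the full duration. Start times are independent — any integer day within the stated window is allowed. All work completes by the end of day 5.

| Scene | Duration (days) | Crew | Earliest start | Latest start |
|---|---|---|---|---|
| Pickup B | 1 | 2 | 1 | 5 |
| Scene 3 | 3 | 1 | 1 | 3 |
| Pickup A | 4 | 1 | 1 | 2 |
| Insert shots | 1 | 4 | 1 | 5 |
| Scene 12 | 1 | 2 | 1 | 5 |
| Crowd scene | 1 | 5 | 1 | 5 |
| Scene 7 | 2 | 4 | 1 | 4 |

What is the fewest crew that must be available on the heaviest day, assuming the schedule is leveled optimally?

Early-start (Pickup B@1, Scene 3@1, Pickup A@1, Insert shots@1, Scene 12@1, Crowd scene@1, Scene 7@1) gives peak 19: d1:19  d2:6  d3:2  d4:1  d5:0.
Shift Insert shots→2, Crowd scene→5, Scene 7→3.
Schedule Pickup B@1, Scene 3@1, Pickup A@1, Insert shots@2, Scene 12@1, Crowd scene@5, Scene 7@3: d1:6  d2:6  d3:6  d4:5  d5:5 — peak 6.
Total crew member-days = 28 over 5 days ⇒ peak ≥ ⌈28/5⌉ = 6, so 6 is optimal.

6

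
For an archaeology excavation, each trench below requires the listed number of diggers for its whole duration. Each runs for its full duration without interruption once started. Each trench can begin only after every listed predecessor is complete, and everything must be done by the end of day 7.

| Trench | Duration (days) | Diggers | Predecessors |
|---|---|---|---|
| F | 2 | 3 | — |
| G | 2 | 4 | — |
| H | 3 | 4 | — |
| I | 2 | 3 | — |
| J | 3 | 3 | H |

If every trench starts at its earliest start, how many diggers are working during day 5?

3

At early start, day 5 has: J.
Demand: 3 = 3.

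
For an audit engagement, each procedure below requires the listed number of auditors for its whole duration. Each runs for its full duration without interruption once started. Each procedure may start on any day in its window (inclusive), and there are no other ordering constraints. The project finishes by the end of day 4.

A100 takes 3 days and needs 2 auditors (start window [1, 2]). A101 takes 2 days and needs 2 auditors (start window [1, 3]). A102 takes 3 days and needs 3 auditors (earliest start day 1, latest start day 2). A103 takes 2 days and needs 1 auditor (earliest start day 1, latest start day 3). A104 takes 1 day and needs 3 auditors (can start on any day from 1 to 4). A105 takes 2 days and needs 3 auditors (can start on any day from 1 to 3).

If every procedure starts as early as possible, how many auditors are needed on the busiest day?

Early-start schedule: A100@1, A101@1, A102@1, A103@1, A104@1, A105@1.
Load per day: day 1: 14, day 2: 11, day 3: 5, day 4: 0.
Peak is 14.

14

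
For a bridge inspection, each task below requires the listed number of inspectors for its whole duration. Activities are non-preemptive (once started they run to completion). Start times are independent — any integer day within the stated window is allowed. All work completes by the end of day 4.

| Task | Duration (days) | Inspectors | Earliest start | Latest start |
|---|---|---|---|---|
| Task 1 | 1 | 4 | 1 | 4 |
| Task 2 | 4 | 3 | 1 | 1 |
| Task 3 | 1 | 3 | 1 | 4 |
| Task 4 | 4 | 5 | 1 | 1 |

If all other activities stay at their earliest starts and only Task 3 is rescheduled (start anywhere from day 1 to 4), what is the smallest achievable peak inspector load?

12

Task 3@1: d1:15  d2:8  d3:8  d4:8 → peak 15
Task 3@2: d1:12  d2:11  d3:8  d4:8 → peak 12
Task 3@3: d1:12  d2:8  d3:11  d4:8 → peak 12
Task 3@4: d1:12  d2:8  d3:8  d4:11 → peak 12
Best is Task 3@2, peak 12.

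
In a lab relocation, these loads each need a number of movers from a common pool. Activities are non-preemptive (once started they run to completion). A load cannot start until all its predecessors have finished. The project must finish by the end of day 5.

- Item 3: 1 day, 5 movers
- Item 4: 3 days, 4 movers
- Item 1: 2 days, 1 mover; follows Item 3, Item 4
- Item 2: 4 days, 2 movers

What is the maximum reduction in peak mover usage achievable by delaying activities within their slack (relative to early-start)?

Early-start peak: d1:11  d2:6  d3:6  d4:3  d5:1 ⇒ 11.
Leveled (Item 3@1, Item 4@1, Item 1@4, Item 2@2): d1:9  d2:6  d3:6  d4:3  d5:3 ⇒ 9.
Reduction 11 − 9 = 2.

2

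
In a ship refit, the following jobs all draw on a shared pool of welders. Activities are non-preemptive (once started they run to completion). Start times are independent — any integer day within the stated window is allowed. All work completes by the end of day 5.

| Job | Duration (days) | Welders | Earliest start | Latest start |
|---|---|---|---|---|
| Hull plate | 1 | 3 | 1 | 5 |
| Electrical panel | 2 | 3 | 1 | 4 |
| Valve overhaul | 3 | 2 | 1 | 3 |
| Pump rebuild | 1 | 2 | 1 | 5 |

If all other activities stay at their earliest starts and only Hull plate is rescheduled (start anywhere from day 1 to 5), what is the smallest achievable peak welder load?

7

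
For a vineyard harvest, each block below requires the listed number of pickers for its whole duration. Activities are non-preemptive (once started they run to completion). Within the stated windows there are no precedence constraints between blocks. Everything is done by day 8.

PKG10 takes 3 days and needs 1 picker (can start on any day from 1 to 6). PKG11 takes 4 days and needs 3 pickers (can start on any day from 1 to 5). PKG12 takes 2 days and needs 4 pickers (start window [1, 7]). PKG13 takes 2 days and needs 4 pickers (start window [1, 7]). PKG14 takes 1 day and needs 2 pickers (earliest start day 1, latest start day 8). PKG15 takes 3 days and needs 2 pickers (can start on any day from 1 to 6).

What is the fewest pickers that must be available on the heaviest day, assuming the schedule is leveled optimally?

5

Early-start (PKG10@1, PKG11@1, PKG12@1, PKG13@1, PKG14@1, PKG15@1) gives peak 16: d1:16  d2:14  d3:6  d4:3  d5:0  d6:0  d7:0  d8:0.
Shift PKG11→5, PKG13→3, PKG14→5, PKG15→6.
Schedule PKG10@1, PKG11@5, PKG12@1, PKG13@3, PKG14@5, PKG15@6: d1:5  d2:5  d3:5  d4:4  d5:5  d6:5  d7:5  d8:5 — peak 5.
Total picker-days = 39 over 8 days ⇒ peak ≥ ⌈39/8⌉ = 5, so 5 is optimal.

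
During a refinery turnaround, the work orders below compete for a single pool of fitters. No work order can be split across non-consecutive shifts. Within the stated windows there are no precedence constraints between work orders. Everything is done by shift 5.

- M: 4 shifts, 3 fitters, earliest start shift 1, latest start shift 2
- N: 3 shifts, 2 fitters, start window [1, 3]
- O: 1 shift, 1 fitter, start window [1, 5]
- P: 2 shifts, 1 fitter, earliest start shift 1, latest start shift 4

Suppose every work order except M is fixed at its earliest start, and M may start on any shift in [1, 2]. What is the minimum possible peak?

M@1: s1:7  s2:6  s3:5  s4:3  s5:0 → peak 7
M@2: s1:4  s2:6  s3:5  s4:3  s5:3 → peak 6
Best is M@2, peak 6.

6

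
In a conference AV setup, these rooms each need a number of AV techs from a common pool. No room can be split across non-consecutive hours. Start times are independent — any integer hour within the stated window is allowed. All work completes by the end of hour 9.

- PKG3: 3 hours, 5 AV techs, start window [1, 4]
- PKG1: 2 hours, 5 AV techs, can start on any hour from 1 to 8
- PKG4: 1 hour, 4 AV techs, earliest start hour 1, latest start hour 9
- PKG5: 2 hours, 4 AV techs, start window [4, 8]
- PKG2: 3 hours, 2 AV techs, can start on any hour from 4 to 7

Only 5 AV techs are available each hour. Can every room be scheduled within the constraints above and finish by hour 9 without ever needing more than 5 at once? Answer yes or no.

The minimum achievable peak is 6; 5 < 6, so no feasible schedule stays within the cap.

no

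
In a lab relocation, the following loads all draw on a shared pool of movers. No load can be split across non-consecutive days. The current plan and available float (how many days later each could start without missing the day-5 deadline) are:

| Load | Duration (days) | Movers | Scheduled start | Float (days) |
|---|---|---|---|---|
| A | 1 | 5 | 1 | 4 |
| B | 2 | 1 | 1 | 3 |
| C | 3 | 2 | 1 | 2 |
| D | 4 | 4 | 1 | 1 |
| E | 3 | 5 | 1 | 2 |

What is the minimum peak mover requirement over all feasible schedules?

11

Early-start (A@1, B@1, C@1, D@1, E@1) gives peak 17: d1:17  d2:12  d3:11  d4:4  d5:0.
Shift D→2, E→3.
Schedule A@1, B@1, C@1, D@2, E@3: d1:8  d2:7  d3:11  d4:9  d5:9 — peak 11.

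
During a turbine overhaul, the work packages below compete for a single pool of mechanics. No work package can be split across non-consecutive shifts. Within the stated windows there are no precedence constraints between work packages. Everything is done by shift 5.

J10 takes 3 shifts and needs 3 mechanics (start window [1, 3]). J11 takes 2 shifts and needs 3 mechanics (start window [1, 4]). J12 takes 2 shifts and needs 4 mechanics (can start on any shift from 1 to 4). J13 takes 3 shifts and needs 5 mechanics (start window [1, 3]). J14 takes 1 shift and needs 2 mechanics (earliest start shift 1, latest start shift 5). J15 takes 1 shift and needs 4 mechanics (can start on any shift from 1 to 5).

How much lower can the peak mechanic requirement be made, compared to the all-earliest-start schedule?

11

Early-start peak: s1:21  s2:15  s3:8  s4:0  s5:0 ⇒ 21.
Leveled (J10@1, J11@1, J12@1, J13@3, J14@3, J15@4): s1:10  s2:10  s3:10  s4:9  s5:5 ⇒ 10.
Reduction 21 − 10 = 11.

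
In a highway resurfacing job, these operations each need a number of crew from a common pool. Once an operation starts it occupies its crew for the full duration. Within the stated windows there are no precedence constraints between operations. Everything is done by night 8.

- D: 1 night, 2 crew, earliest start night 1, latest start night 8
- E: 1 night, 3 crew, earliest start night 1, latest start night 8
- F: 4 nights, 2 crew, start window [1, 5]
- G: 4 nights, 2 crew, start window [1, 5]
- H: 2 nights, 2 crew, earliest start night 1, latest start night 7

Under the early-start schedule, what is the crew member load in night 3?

At early start, night 3 has: F, G.
Demand: 2 + 2 = 4.

4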